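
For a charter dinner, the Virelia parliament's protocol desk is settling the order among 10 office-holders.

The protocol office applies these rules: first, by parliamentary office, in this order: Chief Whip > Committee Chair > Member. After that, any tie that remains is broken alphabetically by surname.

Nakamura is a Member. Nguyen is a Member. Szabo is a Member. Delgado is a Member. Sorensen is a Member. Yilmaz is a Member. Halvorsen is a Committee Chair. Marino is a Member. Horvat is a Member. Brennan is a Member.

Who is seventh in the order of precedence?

Nguyen

By parliamentary office: Halvorsen (Committee Chair); then Brennan, Delgado, Horvat, Marino, Nakamura, Nguyen, Sorensen, Szabo and Yilmaz (Member).
Among Brennan, Delgado, Horvat, Marino, Nakamura, Nguyen, Sorensen, Szabo and Yilmaz, alphabetically by surname: Brennan before Delgado before Horvat before Marino before Nakamura before Nguyen before Sorensen before Szabo before Yilmaz.
Order: Halvorsen, Brennan, Delgado, Horvat, Marino, Nakamura, Nguyen, Sorensen, Szabo, Yilmaz.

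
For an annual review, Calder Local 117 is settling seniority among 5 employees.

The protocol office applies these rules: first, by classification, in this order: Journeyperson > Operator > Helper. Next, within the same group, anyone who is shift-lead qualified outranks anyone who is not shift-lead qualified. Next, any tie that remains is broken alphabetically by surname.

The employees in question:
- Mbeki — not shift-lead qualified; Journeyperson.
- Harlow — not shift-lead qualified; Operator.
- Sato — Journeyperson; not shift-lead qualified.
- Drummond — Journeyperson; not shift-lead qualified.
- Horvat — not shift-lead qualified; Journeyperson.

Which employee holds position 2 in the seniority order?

Horvat

By classification: Drummond, Horvat, Mbeki and Sato (Journeyperson); then Harlow (Operator).
Drummond, Horvat, Mbeki and Sato are each not shift-lead qualified, so the next rule applies.
Among Drummond, Horvat, Mbeki and Sato, alphabetically by surname: Drummond before Horvat before Mbeki before Sato.
Order: Drummond, Horvat, Mbeki, Sato, Harlow.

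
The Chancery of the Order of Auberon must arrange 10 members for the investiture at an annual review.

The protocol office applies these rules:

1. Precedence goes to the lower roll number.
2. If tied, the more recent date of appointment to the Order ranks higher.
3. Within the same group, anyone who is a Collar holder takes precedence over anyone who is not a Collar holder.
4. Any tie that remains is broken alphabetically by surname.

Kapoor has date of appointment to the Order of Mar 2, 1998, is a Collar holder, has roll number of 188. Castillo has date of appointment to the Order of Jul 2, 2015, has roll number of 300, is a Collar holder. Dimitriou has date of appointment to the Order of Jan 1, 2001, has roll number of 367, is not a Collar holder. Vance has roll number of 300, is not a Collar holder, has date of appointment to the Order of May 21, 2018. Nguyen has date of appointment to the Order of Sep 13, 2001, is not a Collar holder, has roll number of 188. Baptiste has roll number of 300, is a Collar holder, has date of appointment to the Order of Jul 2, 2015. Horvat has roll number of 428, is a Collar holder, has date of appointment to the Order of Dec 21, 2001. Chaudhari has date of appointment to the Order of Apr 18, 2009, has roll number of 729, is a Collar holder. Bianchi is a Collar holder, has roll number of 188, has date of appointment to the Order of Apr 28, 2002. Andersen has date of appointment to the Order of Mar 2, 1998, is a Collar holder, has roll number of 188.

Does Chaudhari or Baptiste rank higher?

Baptiste

By roll number (lower first): Bianchi, Nguyen, Andersen and Kapoor (each 188); then Vance, Baptiste and Castillo (each 300); then Dimitriou (367); then Horvat (428); then Chaudhari (729).
Among Bianchi, Nguyen, Andersen and Kapoor, by date of appointment to the Order (later first): Bianchi (Apr 28, 2002) before Nguyen (Sep 13, 2001) before Andersen and Kapoor (Mar 2, 1998).
Andersen and Kapoor are each a Collar holder, so the next rule applies.
Among Andersen and Kapoor, alphabetically by surname: Andersen before Kapoor.
Among Vance, Baptiste and Castillo, by date of appointment to the Order (later first): Vance (May 21, 2018) before Baptiste and Castillo (Jul 2, 2015).
Baptiste and Castillo are each a Collar holder, so the next rule applies.
Among Baptiste and Castillo, alphabetically by surname: Baptiste before Castillo.
So Baptiste takes precedence.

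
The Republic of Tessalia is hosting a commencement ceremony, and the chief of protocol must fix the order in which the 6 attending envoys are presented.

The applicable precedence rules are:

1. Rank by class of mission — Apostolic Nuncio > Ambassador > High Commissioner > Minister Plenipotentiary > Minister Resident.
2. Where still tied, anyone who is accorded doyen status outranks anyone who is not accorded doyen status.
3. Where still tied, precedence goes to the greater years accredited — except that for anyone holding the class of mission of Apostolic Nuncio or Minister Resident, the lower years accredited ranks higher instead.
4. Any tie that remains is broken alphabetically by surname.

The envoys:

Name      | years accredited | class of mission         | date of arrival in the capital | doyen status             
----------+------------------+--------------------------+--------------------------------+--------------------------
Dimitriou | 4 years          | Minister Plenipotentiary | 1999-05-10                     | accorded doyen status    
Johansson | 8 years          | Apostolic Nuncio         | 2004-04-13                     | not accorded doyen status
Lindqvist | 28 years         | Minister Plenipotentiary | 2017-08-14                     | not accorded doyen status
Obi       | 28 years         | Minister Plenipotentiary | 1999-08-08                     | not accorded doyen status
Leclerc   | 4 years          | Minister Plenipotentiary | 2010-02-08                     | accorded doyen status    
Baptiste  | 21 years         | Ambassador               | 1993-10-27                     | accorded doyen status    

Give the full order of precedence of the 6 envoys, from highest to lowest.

Johansson, Baptiste, Dimitriou, Leclerc, Lindqvist, Obi

By class of mission: Johansson (Apostolic Nuncio); then Baptiste (Ambassador); then Dimitriou, Leclerc, Lindqvist and Obi (Minister Plenipotentiary).
Among Dimitriou, Leclerc, Lindqvist and Obi, accorded doyen status before not accorded doyen status: Dimitriou and Leclerc (accorded doyen status) before Lindqvist and Obi (not accorded doyen status).
Dimitriou and Leclerc both have years accredited 4 years, so the next rule applies.
Among Dimitriou and Leclerc, alphabetically by surname: Dimitriou before Leclerc.
Lindqvist and Obi both have years accredited 28 years, so the next rule applies.
Among Lindqvist and Obi, alphabetically by surname: Lindqvist before Obi.
Full order: Johansson, Baptiste, Dimitriou, Leclerc, Lindqvist, Obi.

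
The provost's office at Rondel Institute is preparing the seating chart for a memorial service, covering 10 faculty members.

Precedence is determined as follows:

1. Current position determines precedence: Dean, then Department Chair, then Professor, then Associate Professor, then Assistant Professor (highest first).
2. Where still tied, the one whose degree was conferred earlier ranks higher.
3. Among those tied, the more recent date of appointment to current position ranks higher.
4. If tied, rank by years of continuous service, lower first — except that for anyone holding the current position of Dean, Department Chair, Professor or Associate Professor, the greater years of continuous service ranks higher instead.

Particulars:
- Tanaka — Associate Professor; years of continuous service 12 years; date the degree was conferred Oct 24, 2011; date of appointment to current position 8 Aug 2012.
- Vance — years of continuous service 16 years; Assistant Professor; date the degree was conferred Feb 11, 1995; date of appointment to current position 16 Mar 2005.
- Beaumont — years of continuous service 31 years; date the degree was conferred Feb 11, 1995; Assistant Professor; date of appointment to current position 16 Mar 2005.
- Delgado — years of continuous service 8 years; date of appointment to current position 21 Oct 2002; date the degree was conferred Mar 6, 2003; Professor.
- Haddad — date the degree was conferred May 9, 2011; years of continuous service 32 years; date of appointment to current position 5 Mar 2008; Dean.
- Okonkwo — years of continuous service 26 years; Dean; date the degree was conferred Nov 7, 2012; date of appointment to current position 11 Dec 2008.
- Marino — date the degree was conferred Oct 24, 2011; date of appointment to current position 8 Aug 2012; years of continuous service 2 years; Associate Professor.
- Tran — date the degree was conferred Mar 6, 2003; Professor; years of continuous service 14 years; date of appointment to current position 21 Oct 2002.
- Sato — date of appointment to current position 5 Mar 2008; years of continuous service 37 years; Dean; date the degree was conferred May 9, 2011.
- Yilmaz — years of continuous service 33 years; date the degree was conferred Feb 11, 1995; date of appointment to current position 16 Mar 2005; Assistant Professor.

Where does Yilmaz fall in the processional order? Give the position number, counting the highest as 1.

10

By current position: Sato, Haddad and Okonkwo (Dean); then Tran and Delgado (Professor); then Tanaka and Marino (Associate Professor); then Vance, Beaumont and Yilmaz (Assistant Professor).
Among Sato, Haddad and Okonkwo, by date the degree was conferred (earlier first): Sato and Haddad (May 9, 2011) before Okonkwo (Nov 7, 2012).
Sato and Haddad both have date of appointment to current position 5 Mar 2008, so the next rule applies.
Among Sato and Haddad, by years of continuous service (higher first) (reversed rule for this group): Sato (37 years) before Haddad (32 years).
Tran and Delgado both have date the degree was conferred Mar 6, 2003, so the next rule applies.
Tran and Delgado both have date of appointment to current position 21 Oct 2002, so the next rule applies.
Among Tran and Delgado, by years of continuous service (higher first) (reversed rule for this group): Tran (14 years) before Delgado (8 years).
Tanaka and Marino both have date the degree was conferred Oct 24, 2011, so the next rule applies.
Tanaka and Marino both have date of appointment to current position 8 Aug 2012, so the next rule applies.
Among Tanaka and Marino, by years of continuous service (higher first) (reversed rule for this group): Tanaka (12 years) before Marino (2 years).
Vance, Beaumont and Yilmaz all have date the degree was conferred Feb 11, 1995, so the next rule applies.
Vance, Beaumont and Yilmaz all have date of appointment to current position 16 Mar 2005, so the next rule applies.
Among Vance, Beaumont and Yilmaz, by years of continuous service (lower first): Vance (16 years) before Beaumont (31 years) before Yilmaz (33 years).
Order: Sato, Haddad, Okonkwo, Tran, Delgado, Tanaka, Marino, Vance, Beaumont, Yilmaz. So position 10.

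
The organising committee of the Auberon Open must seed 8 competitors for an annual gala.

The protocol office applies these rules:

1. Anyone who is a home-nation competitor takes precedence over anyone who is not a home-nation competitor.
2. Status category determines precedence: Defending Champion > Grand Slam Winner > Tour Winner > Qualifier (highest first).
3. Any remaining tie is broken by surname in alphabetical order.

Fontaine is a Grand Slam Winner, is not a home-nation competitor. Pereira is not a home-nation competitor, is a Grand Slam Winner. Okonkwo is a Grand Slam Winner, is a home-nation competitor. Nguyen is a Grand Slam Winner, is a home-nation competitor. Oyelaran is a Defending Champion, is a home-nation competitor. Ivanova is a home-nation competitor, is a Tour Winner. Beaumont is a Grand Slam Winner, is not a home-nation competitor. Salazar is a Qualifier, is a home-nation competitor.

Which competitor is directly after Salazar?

Beaumont

By the first rule: Oyelaran, Nguyen, Okonkwo, Ivanova and Salazar (each a home-nation competitor); then Beaumont, Fontaine and Pereira (each not a home-nation competitor).
Among Oyelaran, Nguyen, Okonkwo, Ivanova and Salazar, by status category: Oyelaran (Defending Champion) before Nguyen and Okonkwo (Grand Slam Winner) before Ivanova (Tour Winner) before Salazar (Qualifier).
Among Nguyen and Okonkwo, alphabetically by surname: Nguyen before Okonkwo.
Beaumont, Fontaine and Pereira are each Grand Slam Winner, so the next rule applies.
Among Beaumont, Fontaine and Pereira, alphabetically by surname: Beaumont before Fontaine before Pereira.
Order: Oyelaran, Nguyen, Okonkwo, Ivanova, Salazar, Beaumont, Fontaine, Pereira.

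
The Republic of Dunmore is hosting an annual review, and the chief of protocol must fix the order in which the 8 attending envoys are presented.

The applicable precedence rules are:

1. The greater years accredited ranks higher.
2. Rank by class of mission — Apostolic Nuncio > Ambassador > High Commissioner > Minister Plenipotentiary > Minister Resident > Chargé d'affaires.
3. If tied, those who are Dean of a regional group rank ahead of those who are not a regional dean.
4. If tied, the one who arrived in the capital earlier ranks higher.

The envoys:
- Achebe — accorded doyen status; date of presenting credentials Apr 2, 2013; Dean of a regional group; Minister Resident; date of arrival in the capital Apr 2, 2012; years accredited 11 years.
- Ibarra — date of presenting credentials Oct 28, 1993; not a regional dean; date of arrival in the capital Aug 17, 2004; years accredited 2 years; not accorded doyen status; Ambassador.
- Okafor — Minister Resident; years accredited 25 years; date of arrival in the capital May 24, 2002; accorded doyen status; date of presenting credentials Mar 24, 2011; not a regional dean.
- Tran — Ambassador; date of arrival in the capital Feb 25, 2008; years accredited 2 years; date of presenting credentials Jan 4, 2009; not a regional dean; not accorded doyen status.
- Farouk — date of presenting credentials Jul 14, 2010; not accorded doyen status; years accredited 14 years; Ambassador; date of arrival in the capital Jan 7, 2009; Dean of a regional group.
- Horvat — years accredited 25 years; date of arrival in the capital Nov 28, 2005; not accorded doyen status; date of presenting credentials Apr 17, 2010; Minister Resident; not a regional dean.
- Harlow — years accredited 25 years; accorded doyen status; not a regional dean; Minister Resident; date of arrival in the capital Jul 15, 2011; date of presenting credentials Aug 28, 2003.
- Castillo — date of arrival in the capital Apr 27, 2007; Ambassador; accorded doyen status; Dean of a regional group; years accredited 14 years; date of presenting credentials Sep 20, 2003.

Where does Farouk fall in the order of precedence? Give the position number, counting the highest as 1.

By years accredited (higher first): Okafor, Horvat and Harlow (each 25 years); then Castillo and Farouk (both 14 years); then Achebe (11 years); then Ibarra and Tran (both 2 years).
Okafor, Horvat and Harlow are each Minister Resident, so the next rule applies.
Okafor, Horvat and Harlow are each not a regional dean, so the next rule applies.
Among Okafor, Horvat and Harlow, by date of arrival in the capital (earlier first): Okafor (May 24, 2002) before Horvat (Nov 28, 2005) before Harlow (Jul 15, 2011).
Castillo and Farouk are each Ambassador, so the next rule applies.
Castillo and Farouk are each Dean of a regional group, so the next rule applies.
Among Castillo and Farouk, by date of arrival in the capital (earlier first): Castillo (Apr 27, 2007) before Farouk (Jan 7, 2009).
Ibarra and Tran are each Ambassador, so the next rule applies.
Ibarra and Tran are each not a regional dean, so the next rule applies.
Among Ibarra and Tran, by date of arrival in the capital (earlier first): Ibarra (Aug 17, 2004) before Tran (Feb 25, 2008).
Order: Okafor, Horvat, Harlow, Castillo, Farouk, Achebe, Ibarra, Tran. So position 5.

5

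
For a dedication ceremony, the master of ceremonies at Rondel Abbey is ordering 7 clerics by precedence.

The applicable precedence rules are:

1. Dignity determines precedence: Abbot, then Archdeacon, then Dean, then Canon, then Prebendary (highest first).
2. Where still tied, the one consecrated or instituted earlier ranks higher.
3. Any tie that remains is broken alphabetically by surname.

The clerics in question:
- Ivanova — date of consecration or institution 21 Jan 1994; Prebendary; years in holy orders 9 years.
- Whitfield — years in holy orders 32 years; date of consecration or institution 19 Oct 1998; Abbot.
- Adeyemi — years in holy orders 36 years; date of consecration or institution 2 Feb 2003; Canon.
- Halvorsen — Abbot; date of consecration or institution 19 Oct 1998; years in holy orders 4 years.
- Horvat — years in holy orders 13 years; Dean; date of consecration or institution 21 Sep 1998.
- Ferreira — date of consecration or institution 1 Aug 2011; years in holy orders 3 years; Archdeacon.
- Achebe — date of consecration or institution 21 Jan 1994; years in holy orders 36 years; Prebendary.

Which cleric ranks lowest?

Ivanova

By dignity: Halvorsen and Whitfield (Abbot); then Ferreira (Archdeacon); then Horvat (Dean); then Adeyemi (Canon); then Achebe and Ivanova (Prebendary).
Halvorsen and Whitfield both have date of consecration or institution 19 Oct 1998, so the next rule applies.
Among Halvorsen and Whitfield, alphabetically by surname: Halvorsen before Whitfield.
Achebe and Ivanova both have date of consecration or institution 21 Jan 1994, so the next rule applies.
Among Achebe and Ivanova, alphabetically by surname: Achebe before Ivanova.
Order: Halvorsen, Whitfield, Ferreira, Horvat, Adeyemi, Achebe, Ivanova.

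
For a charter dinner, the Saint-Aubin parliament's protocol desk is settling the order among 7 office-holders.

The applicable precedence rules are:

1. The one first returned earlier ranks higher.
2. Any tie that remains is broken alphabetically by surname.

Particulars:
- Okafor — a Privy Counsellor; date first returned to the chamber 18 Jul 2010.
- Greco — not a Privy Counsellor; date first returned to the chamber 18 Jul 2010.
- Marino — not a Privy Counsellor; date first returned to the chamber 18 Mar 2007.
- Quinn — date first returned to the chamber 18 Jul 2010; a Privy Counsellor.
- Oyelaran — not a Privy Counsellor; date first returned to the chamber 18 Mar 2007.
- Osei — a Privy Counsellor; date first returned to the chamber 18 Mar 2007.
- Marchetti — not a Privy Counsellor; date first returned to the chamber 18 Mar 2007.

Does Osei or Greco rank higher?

By date first returned to the chamber (earlier first): Marchetti, Marino, Osei and Oyelaran (each 18 Mar 2007); then Greco, Okafor and Quinn (each 18 Jul 2010).
Among Marchetti, Marino, Osei and Oyelaran, alphabetically by surname: Marchetti before Marino before Osei before Oyelaran.
Among Greco, Okafor and Quinn, alphabetically by surname: Greco before Okafor before Quinn.
So Osei takes precedence.

Osei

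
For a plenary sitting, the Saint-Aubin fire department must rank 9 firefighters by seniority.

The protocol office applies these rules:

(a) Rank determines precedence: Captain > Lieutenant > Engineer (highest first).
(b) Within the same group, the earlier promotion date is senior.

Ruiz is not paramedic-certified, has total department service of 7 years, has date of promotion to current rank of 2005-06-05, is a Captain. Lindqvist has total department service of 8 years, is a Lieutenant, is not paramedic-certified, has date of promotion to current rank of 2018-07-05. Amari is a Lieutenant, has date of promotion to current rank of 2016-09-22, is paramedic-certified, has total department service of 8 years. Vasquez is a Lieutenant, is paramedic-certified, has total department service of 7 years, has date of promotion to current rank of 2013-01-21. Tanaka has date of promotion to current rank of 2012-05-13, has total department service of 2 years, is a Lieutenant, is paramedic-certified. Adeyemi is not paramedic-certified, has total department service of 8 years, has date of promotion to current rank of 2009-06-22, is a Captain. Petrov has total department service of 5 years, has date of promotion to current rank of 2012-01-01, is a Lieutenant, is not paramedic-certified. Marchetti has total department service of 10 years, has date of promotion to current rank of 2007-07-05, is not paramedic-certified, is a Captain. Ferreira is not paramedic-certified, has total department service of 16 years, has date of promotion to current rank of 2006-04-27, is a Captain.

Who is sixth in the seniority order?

By rank: Ruiz, Ferreira, Marchetti and Adeyemi (Captain); then Petrov, Tanaka, Vasquez, Amari and Lindqvist (Lieutenant).
Among Ruiz, Ferreira, Marchetti and Adeyemi, by date of promotion to current rank (earlier first): Ruiz (2005-06-05) before Ferreira (2006-04-27) before Marchetti (2007-07-05) before Adeyemi (2009-06-22).
Among Petrov, Tanaka, Vasquez, Amari and Lindqvist, by date of promotion to current rank (earlier first): Petrov (2012-01-01) before Tanaka (2012-05-13) before Vasquez (2013-01-21) before Amari (2016-09-22) before Lindqvist (2018-07-05).
Order: Ruiz, Ferreira, Marchetti, Adeyemi, Petrov, Tanaka, Vasquez, Amari, Lindqvist.

Tanaka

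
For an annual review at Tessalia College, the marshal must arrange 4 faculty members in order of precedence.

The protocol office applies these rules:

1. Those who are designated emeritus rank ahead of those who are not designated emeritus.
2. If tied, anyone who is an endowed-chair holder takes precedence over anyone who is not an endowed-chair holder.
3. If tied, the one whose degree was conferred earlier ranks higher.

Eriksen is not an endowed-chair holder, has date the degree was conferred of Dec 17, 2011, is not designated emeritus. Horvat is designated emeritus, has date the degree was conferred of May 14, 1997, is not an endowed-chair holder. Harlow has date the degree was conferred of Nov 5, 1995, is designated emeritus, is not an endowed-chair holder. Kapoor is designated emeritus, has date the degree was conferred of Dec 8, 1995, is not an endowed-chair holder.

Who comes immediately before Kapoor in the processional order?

Harlow

By the first rule: Harlow, Kapoor and Horvat (each designated emeritus); then Eriksen (not designated emeritus).
Harlow, Kapoor and Horvat are each not an endowed-chair holder, so the next rule applies.
Among Harlow, Kapoor and Horvat, by date the degree was conferred (earlier first): Harlow (Nov 5, 1995) before Kapoor (Dec 8, 1995) before Horvat (May 14, 1997).
Order: Harlow, Kapoor, Horvat, Eriksen.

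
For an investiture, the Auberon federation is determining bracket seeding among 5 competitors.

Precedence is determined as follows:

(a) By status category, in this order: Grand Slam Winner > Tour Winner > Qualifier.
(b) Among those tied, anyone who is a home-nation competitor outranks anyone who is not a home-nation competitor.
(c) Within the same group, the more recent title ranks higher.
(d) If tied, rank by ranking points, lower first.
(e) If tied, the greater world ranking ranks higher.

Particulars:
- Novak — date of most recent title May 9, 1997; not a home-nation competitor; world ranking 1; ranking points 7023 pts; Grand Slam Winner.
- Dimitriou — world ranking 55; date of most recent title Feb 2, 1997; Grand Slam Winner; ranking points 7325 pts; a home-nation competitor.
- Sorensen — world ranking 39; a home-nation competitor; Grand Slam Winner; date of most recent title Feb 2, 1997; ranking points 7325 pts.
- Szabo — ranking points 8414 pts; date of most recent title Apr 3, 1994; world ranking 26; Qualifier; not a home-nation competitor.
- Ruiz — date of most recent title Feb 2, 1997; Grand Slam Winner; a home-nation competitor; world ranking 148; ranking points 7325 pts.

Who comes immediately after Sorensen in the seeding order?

Novak

By status category: Ruiz, Dimitriou, Sorensen and Novak (Grand Slam Winner); then Szabo (Qualifier).
Among Ruiz, Dimitriou, Sorensen and Novak, a home-nation competitor before not a home-nation competitor: Ruiz, Dimitriou and Sorensen (a home-nation competitor) before Novak (not a home-nation competitor).
Ruiz, Dimitriou and Sorensen all have date of most recent title Feb 2, 1997, so the next rule applies.
Ruiz, Dimitriou and Sorensen all have ranking points 7325 pts, so the next rule applies.
Among Ruiz, Dimitriou and Sorensen, by world ranking (higher first): Ruiz (148) before Dimitriou (55) before Sorensen (39).
Order: Ruiz, Dimitriou, Sorensen, Novak, Szabo.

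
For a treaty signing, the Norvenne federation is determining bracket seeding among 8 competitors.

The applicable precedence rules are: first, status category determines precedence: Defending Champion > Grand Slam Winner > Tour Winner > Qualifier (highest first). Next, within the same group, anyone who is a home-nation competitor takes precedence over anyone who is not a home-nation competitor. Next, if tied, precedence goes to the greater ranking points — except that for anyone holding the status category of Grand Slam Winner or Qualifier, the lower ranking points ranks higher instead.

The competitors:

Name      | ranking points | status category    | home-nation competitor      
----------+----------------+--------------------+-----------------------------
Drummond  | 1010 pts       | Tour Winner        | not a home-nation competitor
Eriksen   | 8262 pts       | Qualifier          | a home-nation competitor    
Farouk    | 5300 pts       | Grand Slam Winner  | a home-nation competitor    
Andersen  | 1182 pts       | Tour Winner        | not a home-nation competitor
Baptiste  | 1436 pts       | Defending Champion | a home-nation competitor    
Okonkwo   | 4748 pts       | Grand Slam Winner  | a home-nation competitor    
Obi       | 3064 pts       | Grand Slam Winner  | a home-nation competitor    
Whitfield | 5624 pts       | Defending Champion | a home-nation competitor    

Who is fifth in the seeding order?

By status category: Whitfield and Baptiste (Defending Champion); then Obi, Okonkwo and Farouk (Grand Slam Winner); then Andersen and Drummond (Tour Winner); then Eriksen (Qualifier).
Whitfield and Baptiste are each a home-nation competitor, so the next rule applies.
Among Whitfield and Baptiste, by ranking points (higher first): Whitfield (5624 pts) before Baptiste (1436 pts).
Obi, Okonkwo and Farouk are each a home-nation competitor, so the next rule applies.
Among Obi, Okonkwo and Farouk, by ranking points (lower first) (reversed rule for this group): Obi (3064 pts) before Okonkwo (4748 pts) before Farouk (5300 pts).
Andersen and Drummond are each not a home-nation competitor, so the next rule applies.
Among Andersen and Drummond, by ranking points (higher first): Andersen (1182 pts) before Drummond (1010 pts).
Order: Whitfield, Baptiste, Obi, Okonkwo, Farouk, Andersen, Drummond, Eriksen.

Farouk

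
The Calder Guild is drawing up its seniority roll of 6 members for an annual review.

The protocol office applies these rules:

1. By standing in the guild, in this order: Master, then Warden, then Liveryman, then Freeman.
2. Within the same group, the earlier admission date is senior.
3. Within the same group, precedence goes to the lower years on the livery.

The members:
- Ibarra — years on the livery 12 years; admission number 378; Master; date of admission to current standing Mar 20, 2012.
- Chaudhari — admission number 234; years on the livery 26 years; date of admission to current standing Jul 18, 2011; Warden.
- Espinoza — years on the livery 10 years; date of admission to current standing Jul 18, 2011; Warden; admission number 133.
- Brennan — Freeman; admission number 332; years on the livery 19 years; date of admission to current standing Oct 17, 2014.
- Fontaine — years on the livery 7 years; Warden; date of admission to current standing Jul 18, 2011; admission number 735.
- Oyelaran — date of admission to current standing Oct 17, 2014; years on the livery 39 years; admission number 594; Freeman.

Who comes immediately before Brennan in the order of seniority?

Chaudhari

By standing in the guild: Ibarra (Master); then Fontaine, Espinoza and Chaudhari (Warden); then Brennan and Oyelaran (Freeman).
Fontaine, Espinoza and Chaudhari all have date of admission to current standing Jul 18, 2011, so the next rule applies.
Among Fontaine, Espinoza and Chaudhari, by years on the livery (lower first): Fontaine (7 years) before Espinoza (10 years) before Chaudhari (26 years).
Brennan and Oyelaran both have date of admission to current standing Oct 17, 2014, so the next rule applies.
Among Brennan and Oyelaran, by years on the livery (lower first): Brennan (19 years) before Oyelaran (39 years).
Order: Ibarra, Fontaine, Espinoza, Chaudhari, Brennan, Oyelaran.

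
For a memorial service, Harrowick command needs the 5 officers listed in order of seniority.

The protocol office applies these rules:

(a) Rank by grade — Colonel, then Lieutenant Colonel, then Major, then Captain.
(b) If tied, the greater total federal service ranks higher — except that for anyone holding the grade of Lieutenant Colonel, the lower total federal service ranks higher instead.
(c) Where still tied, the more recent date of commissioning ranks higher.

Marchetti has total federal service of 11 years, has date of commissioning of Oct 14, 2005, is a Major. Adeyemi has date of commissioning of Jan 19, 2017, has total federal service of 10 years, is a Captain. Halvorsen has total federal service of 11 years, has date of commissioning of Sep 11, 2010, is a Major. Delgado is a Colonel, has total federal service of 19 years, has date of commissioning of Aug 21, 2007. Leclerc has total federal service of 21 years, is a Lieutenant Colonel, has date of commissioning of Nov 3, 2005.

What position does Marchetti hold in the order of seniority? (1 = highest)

By grade: Delgado (Colonel); then Leclerc (Lieutenant Colonel); then Halvorsen and Marchetti (Major); then Adeyemi (Captain).
Halvorsen and Marchetti both have total federal service 11 years, so the next rule applies.
Among Halvorsen and Marchetti, by date of commissioning (later first): Halvorsen (Sep 11, 2010) before Marchetti (Oct 14, 2005).
Order: Delgado, Leclerc, Halvorsen, Marchetti, Adeyemi. So position 4.

4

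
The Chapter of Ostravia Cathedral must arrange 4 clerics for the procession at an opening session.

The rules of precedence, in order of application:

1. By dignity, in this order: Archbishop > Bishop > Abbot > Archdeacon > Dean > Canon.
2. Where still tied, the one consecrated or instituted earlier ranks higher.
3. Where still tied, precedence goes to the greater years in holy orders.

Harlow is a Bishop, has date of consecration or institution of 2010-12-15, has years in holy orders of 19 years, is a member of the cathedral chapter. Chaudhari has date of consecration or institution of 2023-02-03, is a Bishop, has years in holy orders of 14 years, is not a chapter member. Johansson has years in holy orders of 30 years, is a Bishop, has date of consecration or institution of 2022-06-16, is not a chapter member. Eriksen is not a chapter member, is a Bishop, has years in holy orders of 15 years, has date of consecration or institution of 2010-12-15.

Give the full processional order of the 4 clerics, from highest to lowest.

By dignity: Harlow, Eriksen, Johansson and Chaudhari (Bishop).
Among Harlow, Eriksen, Johansson and Chaudhari, by date of consecration or institution (earlier first): Harlow and Eriksen (2010-12-15) before Johansson (2022-06-16) before Chaudhari (2023-02-03).
Among Harlow and Eriksen, by years in holy orders (higher first): Harlow (19 years) before Eriksen (15 years).
Full order: Harlow, Eriksen, Johansson, Chaudhari.

Harlow, Eriksen, Johansson, Chaudhari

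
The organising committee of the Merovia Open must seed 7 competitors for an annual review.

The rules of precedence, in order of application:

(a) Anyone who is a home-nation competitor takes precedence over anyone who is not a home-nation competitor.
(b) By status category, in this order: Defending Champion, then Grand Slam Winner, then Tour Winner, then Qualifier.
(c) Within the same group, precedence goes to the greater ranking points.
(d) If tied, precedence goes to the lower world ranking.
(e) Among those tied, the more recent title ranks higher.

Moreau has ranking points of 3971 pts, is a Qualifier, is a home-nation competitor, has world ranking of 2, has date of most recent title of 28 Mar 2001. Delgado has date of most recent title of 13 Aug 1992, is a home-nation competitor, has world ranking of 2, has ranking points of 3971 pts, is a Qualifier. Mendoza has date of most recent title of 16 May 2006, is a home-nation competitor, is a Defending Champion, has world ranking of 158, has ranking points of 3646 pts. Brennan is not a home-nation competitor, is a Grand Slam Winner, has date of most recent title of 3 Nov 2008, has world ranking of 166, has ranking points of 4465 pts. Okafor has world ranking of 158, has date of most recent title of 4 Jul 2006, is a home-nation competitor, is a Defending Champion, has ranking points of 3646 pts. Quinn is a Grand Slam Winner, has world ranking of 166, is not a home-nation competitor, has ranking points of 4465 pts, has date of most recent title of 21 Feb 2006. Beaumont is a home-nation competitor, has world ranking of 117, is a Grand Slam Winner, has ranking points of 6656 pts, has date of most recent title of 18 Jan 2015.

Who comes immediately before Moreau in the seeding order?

Beaumont

By the first rule: Okafor, Mendoza, Beaumont, Moreau and Delgado (each a home-nation competitor); then Brennan and Quinn (both not a home-nation competitor).
Among Okafor, Mendoza, Beaumont, Moreau and Delgado, by status category: Okafor and Mendoza (Defending Champion) before Beaumont (Grand Slam Winner) before Moreau and Delgado (Qualifier).
Okafor and Mendoza both have ranking points 3646 pts, so the next rule applies.
Okafor and Mendoza both have world ranking 158, so the next rule applies.
Among Okafor and Mendoza, by date of most recent title (later first): Okafor (4 Jul 2006) before Mendoza (16 May 2006).
Moreau and Delgado both have ranking points 3971 pts, so the next rule applies.
Moreau and Delgado both have world ranking 2, so the next rule applies.
Among Moreau and Delgado, by date of most recent title (later first): Moreau (28 Mar 2001) before Delgado (13 Aug 1992).
Brennan and Quinn are each Grand Slam Winner, so the next rule applies.
Brennan and Quinn both have ranking points 4465 pts, so the next rule applies.
Brennan and Quinn both have world ranking 166, so the next rule applies.
Among Brennan and Quinn, by date of most recent title (later first): Brennan (3 Nov 2008) before Quinn (21 Feb 2006).
Order: Okafor, Mendoza, Beaumont, Moreau, Delgado, Brennan, Quinn.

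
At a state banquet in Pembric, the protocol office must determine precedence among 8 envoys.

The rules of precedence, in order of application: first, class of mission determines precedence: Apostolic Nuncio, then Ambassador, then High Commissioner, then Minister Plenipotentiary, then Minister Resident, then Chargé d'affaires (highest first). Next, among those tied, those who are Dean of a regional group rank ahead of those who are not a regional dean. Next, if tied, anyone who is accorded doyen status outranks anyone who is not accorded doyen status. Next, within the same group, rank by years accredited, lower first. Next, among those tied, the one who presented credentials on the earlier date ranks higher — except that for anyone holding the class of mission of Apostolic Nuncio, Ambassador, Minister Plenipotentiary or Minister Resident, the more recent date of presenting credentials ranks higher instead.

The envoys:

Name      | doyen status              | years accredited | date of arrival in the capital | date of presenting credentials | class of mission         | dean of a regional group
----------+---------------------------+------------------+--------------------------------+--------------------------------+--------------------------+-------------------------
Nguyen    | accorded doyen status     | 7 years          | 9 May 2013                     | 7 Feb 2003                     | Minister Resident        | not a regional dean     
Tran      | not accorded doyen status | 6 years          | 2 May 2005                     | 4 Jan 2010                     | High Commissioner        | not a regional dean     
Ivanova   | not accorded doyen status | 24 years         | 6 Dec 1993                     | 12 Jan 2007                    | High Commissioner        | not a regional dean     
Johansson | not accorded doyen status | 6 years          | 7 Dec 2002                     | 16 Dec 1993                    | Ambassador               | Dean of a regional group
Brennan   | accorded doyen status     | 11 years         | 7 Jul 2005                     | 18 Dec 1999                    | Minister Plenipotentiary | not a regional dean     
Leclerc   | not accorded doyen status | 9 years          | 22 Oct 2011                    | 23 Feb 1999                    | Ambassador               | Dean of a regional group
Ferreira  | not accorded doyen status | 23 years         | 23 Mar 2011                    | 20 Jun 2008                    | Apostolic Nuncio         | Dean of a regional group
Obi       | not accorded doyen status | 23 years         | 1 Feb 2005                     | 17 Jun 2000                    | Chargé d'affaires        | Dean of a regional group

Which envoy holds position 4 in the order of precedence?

By class of mission: Ferreira (Apostolic Nuncio); then Johansson and Leclerc (Ambassador); then Tran and Ivanova (High Commissioner); then Brennan (Minister Plenipotentiary); then Nguyen (Minister Resident); then Obi (Chargé d'affaires).
Johansson and Leclerc are each Dean of a regional group, so the next rule applies.
Johansson and Leclerc are each not accorded doyen status, so the next rule applies.
Among Johansson and Leclerc, by years accredited (lower first): Johansson (6 years) before Leclerc (9 years).
Tran and Ivanova are each not a regional dean, so the next rule applies.
Tran and Ivanova are each not accorded doyen status, so the next rule applies.
Among Tran and Ivanova, by years accredited (lower first): Tran (6 years) before Ivanova (24 years).
Order: Ferreira, Johansson, Leclerc, Tran, Ivanova, Brennan, Nguyen, Obi.

Tran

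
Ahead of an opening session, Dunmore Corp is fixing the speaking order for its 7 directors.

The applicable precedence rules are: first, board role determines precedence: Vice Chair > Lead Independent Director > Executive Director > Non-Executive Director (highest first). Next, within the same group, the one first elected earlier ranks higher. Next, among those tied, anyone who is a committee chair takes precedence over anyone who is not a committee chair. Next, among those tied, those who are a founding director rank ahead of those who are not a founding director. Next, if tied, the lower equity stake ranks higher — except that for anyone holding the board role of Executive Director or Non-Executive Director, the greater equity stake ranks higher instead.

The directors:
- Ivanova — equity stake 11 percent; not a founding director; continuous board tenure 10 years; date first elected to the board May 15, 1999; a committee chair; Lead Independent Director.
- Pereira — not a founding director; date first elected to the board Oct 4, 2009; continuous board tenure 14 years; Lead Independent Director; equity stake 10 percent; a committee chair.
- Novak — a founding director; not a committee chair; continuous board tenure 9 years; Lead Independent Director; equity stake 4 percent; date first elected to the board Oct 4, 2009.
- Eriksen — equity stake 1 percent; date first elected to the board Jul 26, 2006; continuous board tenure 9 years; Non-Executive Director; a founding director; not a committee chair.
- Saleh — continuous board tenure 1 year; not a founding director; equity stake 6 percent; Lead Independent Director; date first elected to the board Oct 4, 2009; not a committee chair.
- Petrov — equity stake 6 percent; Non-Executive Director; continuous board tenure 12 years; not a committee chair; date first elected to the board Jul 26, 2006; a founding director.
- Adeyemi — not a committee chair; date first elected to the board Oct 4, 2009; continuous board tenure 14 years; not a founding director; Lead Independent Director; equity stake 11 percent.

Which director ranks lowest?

By board role: Ivanova, Pereira, Novak, Saleh and Adeyemi (Lead Independent Director); then Petrov and Eriksen (Non-Executive Director).
Among Ivanova, Pereira, Novak, Saleh and Adeyemi, by date first elected to the board (earlier first): Ivanova (May 15, 1999) before Pereira, Novak, Saleh and Adeyemi (Oct 4, 2009).
Among Pereira, Novak, Saleh and Adeyemi, a committee chair before not a committee chair: Pereira (a committee chair) before Novak, Saleh and Adeyemi (not a committee chair).
Among Novak, Saleh and Adeyemi, a founding director before not a founding director: Novak (a founding director) before Saleh and Adeyemi (not a founding director).
Among Saleh and Adeyemi, by equity stake (lower first): Saleh (6 percent) before Adeyemi (11 percent).
Petrov and Eriksen both have date first elected to the board Jul 26, 2006, so the next rule applies.
Petrov and Eriksen are each not a committee chair, so the next rule applies.
Petrov and Eriksen are each a founding director, so the next rule applies.
Among Petrov and Eriksen, by equity stake (higher first) (reversed rule for this group): Petrov (6 percent) before Eriksen (1 percent).
Order: Ivanova, Pereira, Novak, Saleh, Adeyemi, Petrov, Eriksen.

Eriksen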